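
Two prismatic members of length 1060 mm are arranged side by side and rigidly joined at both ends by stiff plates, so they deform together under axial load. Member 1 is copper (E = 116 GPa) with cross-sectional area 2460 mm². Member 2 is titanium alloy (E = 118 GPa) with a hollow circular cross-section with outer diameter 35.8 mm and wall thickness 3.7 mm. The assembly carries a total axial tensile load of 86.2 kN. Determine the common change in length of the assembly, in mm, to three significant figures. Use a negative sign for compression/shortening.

0.277 mm

A_2 = 373.1 mm².
Equal strain + equilibrium ⇒ each member carries load in proportion to AE: A₁E₁ = 285400000 N, A₂E₂ = 44030000 N, ΣAE = 329400000 N.
δ = PL/ΣAE = 86200·1060/329400000 = 0.2774 mm.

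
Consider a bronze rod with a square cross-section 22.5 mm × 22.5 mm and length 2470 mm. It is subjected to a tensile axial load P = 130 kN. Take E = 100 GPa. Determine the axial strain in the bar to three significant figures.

0.00257

A = 506.2 mm².
σ = N/A = 256.8 MPa; ε = σ/E = 256.8/100000 = 2.568e-03.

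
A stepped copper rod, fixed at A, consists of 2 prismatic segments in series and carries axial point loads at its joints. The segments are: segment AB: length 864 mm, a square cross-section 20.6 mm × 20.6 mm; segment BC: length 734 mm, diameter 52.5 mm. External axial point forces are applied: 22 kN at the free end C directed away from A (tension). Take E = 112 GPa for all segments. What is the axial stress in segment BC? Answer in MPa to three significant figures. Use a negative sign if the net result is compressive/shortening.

10.2 MPa

Internal axial forces (sectioning from the free end, tension +): N_BC = 22 kN, N_AB = 22 kN.
A_BC = 2165 mm².
σ_BC = N_BC/A_BC = 22000/2165 = 10.16 MPa.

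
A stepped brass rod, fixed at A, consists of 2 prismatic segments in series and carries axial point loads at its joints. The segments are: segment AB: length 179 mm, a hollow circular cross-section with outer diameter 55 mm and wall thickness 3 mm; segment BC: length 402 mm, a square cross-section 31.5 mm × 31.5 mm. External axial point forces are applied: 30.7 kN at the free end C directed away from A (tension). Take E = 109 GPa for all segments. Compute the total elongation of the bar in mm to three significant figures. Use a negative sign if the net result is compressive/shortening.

Internal axial forces (sectioning from the free end, tension +): N_BC = 30.7 kN, N_AB = 30.7 kN.
A_AB = 490.1 mm².
A_BC = 992.2 mm².
δ_AB = 30700·179/(490.1·109000) = 0.1029 mm
δ_BC = 30700·402/(992.2·109000) = 0.1141 mm
δ = Σδ_i = 0.217 mm.

0.217 mm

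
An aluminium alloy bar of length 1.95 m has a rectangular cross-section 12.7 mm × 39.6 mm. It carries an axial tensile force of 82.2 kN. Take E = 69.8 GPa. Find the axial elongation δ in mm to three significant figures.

4.57 mm

A = 502.9 mm².
δ_mech = NL/(AE) = 82200·1950/(502.9·69800) = 4.566 mm.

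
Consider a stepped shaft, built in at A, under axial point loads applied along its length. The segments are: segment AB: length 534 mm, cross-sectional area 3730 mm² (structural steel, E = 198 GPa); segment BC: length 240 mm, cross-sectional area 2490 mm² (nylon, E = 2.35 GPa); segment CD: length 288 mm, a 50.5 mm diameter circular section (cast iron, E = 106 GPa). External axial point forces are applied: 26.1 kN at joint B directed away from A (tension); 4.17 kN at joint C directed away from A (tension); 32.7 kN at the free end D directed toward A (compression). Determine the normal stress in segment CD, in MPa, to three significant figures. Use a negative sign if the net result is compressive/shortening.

-16.3 MPa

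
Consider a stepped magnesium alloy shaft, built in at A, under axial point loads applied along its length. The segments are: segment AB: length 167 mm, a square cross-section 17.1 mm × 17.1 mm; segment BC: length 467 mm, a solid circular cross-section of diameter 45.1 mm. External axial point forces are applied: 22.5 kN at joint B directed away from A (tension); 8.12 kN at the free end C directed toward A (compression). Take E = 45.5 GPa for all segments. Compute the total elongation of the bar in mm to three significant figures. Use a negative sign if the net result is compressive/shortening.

0.128 mm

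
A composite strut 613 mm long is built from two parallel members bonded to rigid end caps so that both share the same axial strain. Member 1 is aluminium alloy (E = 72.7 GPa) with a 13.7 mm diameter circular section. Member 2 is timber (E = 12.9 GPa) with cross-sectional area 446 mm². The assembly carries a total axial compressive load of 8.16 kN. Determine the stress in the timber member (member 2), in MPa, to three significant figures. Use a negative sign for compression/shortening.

A_1 = 147.4 mm².
Equal strain + equilibrium ⇒ each member carries load in proportion to AE: A₁E₁ = 10720000 N, A₂E₂ = 5753000 N, ΣAE = 16470000 N.
σ₂ = P·E₂/ΣAE = -8160·12900/16470000 = -6.391 MPa.

-6.39 MPa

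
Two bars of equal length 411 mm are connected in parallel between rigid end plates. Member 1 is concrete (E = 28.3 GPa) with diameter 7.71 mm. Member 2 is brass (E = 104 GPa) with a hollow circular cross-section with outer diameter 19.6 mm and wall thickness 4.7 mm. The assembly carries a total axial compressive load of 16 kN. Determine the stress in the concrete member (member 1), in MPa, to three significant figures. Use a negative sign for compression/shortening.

A_1 = 46.69 mm².
A_2 = 220 mm².
Equal strain + equilibrium ⇒ each member carries load in proportion to AE: A₁E₁ = 1321000 N, A₂E₂ = 22880000 N, ΣAE = 24200000 N.
σ₁ = P·E₁/ΣAE = -16000·28300/24200000 = -18.71 MPa.

-18.7 MPa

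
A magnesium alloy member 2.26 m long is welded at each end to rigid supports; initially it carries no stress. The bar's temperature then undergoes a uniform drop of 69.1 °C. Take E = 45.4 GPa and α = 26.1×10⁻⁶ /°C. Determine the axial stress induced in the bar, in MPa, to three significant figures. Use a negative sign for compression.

Free thermal expansion αLΔT = 26.1e-6 · 2260 · -69.1 = -4.076 mm.
The walls impose strain ε = −(-4.076)/2260 = 1.8035e-03; σ = Eε = 45400 · 1.8035e-03 = 81.88 MPa.

81.9 MPa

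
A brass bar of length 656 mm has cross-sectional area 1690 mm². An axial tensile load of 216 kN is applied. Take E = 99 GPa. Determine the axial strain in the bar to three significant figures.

0.00129

σ = N/A = 127.8 MPa; ε = σ/E = 127.8/99000 = 1.291e-03.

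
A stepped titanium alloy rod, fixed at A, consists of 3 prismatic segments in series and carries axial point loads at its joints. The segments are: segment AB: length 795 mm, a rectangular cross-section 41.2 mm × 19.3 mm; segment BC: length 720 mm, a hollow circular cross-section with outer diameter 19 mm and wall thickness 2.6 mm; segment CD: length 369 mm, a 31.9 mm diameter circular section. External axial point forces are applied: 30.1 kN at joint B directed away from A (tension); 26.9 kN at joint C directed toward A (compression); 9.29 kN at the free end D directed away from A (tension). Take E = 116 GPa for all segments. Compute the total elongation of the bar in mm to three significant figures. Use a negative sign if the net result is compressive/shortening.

Internal axial forces (sectioning from the free end, tension +): N_CD = 9.29 kN, N_BC = -17.61 kN, N_AB = 12.49 kN.
A_AB = 795.2 mm².
A_BC = 134 mm².
A_CD = 799.2 mm².
δ_AB = 12490·795/(795.2·116000) = 0.1077 mm
δ_BC = -17610·720/(134·116000) = -0.816 mm
δ_CD = 9290·369/(799.2·116000) = 0.03698 mm
δ = Σδ_i = -0.6713 mm.

-0.671 mm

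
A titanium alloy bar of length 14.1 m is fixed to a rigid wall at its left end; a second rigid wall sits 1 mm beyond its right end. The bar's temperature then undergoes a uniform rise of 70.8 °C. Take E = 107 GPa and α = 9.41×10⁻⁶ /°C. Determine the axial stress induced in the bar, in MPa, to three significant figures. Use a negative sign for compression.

Free thermal expansion αLΔT = 9.41e-6 · 14100 · 70.8 = 9.394 mm.
The walls engage after the gap closes; constrained expansion = 9.394 − 1 = 8.394 mm.
The walls impose strain ε = −(8.394)/14100 = -5.9531e-04; σ = Eε = 107000 · -5.9531e-04 = -63.7 MPa.

-63.7 MPa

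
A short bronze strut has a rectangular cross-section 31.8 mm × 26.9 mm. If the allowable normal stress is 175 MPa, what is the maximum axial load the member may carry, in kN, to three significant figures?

A = 855.4 mm².
P_max = σ_allow · A = 175 · 855.4 = 149700 N = 149.7 kN.

150 kN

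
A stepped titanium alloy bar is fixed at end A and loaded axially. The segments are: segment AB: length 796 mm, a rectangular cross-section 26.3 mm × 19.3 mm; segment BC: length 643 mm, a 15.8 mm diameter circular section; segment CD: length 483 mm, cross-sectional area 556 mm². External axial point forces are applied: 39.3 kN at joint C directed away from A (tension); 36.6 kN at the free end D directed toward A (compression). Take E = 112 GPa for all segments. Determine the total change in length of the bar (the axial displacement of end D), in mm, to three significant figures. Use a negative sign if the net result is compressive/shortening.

Internal axial forces (sectioning from the free end, tension +): N_CD = -36.6 kN, N_BC = 2.7 kN, N_AB = 2.7 kN.
A_AB = 507.6 mm².
A_BC = 196.1 mm².
δ_AB = 2700·796/(507.6·112000) = 0.0378 mm
δ_BC = 2700·643/(196.1·112000) = 0.07906 mm
δ_CD = -36600·483/(556·112000) = -0.2839 mm
δ = Σδ_i = -0.167 mm.

-0.167 mm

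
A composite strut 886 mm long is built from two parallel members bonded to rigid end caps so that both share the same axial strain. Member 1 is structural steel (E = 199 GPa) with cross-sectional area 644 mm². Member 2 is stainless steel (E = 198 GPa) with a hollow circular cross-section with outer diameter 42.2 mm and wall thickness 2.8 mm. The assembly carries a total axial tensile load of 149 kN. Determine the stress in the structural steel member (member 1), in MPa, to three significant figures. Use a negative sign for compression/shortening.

A_2 = 346.6 mm².
Equal strain + equilibrium ⇒ each member carries load in proportion to AE: A₁E₁ = 128200000 N, A₂E₂ = 68620000 N, ΣAE = 196800000 N.
σ₁ = P·E₁/ΣAE = 149000·199000/196800000 = 150.7 MPa.

151 MPa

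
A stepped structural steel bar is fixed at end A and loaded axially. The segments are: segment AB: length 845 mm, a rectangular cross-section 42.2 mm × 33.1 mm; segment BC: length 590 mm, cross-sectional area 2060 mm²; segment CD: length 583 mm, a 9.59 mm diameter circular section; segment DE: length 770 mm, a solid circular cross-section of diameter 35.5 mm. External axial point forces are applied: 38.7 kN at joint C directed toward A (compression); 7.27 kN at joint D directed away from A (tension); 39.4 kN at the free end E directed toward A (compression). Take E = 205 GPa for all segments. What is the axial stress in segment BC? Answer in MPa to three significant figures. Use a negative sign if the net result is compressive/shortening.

-34.4 MPa

Internal axial forces (sectioning from the free end, tension +): N_DE = -39.4 kN, N_CD = -32.13 kN, N_BC = -70.83 kN, N_AB = -70.83 kN.
σ_BC = N_BC/A_BC = -70830/2060 = -34.38 MPa.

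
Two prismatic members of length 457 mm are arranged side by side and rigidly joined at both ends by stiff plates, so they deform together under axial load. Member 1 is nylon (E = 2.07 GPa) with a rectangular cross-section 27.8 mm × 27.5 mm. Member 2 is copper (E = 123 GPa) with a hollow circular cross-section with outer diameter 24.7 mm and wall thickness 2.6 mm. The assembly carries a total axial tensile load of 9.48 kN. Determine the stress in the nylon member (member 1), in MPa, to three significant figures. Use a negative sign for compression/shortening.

A_1 = 764.5 mm².
A_2 = 180.5 mm².
Equal strain + equilibrium ⇒ each member carries load in proportion to AE: A₁E₁ = 1583000 N, A₂E₂ = 22200000 N, ΣAE = 23790000 N.
σ₁ = P·E₁/ΣAE = 9480·2070/23790000 = 0.825 MPa.

0.825 MPa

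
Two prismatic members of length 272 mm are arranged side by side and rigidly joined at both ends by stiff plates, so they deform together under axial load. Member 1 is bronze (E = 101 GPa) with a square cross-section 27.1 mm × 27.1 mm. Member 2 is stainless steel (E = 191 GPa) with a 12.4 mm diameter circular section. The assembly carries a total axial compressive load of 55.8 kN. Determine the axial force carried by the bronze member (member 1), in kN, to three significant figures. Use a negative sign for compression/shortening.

-42.6 kN

A_1 = 734.4 mm².
A_2 = 120.8 mm².
Equal strain + equilibrium ⇒ each member carries load in proportion to AE: A₁E₁ = 74180000 N, A₂E₂ = 23070000 N, ΣAE = 97240000 N.
F₁ = P·A₁E₁/ΣAE = -55800·74180000/97240000 = -42560 N.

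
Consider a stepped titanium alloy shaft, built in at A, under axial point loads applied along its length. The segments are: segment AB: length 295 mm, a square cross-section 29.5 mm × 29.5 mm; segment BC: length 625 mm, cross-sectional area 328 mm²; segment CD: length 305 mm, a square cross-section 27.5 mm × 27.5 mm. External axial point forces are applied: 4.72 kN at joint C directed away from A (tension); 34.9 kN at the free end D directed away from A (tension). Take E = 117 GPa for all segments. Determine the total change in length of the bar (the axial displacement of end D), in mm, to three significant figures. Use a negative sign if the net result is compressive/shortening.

0.880 mm

Internal axial forces (sectioning from the free end, tension +): N_CD = 34.9 kN, N_BC = 39.62 kN, N_AB = 39.62 kN.
A_AB = 870.2 mm².
A_CD = 756.2 mm².
δ_AB = 39620·295/(870.2·117000) = 0.1148 mm
δ_BC = 39620·625/(328·117000) = 0.6453 mm
δ_CD = 34900·305/(756.2·117000) = 0.1203 mm
δ = Σδ_i = 0.8804 mm.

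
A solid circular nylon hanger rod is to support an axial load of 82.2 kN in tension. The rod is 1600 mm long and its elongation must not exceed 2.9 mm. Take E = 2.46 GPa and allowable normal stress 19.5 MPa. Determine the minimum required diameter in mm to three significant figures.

153 mm

Required area A ≥ P/σ_allow = 82200/19.5 = 4215 mm².
For a solid circular section, d ≥ √(4A/π) = 73.26 mm.
Elongation limit: A ≥ PL/(Eδ_allow) = 82200·1600/(2460·2.9) = 18440 mm² ⇒ d ≥ 153.2 mm.
The elongation limit governs.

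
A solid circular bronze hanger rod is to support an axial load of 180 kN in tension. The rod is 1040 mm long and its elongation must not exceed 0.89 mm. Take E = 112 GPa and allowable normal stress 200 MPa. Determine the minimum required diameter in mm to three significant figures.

48.9 mm

Required area A ≥ P/σ_allow = 180000/200 = 900 mm².
For a solid circular section, d ≥ √(4A/π) = 33.85 mm.
Elongation limit: A ≥ PL/(Eδ_allow) = 180000·1040/(112000·0.89) = 1878 mm² ⇒ d ≥ 48.9 mm.
The elongation limit governs.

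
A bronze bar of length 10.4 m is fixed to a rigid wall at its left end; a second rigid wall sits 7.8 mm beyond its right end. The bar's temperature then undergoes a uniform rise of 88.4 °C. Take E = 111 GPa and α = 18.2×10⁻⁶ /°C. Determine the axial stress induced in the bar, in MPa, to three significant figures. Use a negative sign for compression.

Free thermal expansion αLΔT = 18.2e-6 · 10400 · 88.4 = 16.73 mm.
The walls engage after the gap closes; constrained expansion = 16.73 − 7.8 = 8.932 mm.
The walls impose strain ε = −(8.932)/10400 = -8.5888e-04; σ = Eε = 111000 · -8.5888e-04 = -95.34 MPa.

-95.3 MPa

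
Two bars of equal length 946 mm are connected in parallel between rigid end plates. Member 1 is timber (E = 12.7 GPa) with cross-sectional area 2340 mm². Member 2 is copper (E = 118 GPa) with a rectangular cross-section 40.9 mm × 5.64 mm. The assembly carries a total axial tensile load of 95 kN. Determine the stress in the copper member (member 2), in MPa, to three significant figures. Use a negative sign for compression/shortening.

197 MPa

A_2 = 230.7 mm².
Equal strain + equilibrium ⇒ each member carries load in proportion to AE: A₁E₁ = 29720000 N, A₂E₂ = 27220000 N, ΣAE = 56940000 N.
σ₂ = P·E₂/ΣAE = 95000·118000/56940000 = 196.9 MPa.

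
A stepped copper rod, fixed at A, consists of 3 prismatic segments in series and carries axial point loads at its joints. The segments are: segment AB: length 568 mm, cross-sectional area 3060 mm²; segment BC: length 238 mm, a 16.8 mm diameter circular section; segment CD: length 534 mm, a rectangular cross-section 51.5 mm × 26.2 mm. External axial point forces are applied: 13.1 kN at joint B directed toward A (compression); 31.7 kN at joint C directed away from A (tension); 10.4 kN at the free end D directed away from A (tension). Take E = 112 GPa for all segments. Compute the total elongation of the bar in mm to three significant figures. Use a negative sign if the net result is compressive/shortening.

Internal axial forces (sectioning from the free end, tension +): N_CD = 10.4 kN, N_BC = 42.1 kN, N_AB = 29 kN.
A_BC = 221.7 mm².
A_CD = 1349 mm².
δ_AB = 29000·568/(3060·112000) = 0.04806 mm
δ_BC = 42100·238/(221.7·112000) = 0.4036 mm
δ_CD = 10400·534/(1349·112000) = 0.03675 mm
δ = Σδ_i = 0.4884 mm.

0.488 mm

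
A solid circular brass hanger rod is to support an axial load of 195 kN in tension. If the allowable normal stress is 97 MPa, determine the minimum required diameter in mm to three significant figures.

Required area A ≥ P/σ_allow = 195000/97 = 2010 mm².
For a solid circular section, d ≥ √(4A/π) = 50.59 mm.

50.6 mm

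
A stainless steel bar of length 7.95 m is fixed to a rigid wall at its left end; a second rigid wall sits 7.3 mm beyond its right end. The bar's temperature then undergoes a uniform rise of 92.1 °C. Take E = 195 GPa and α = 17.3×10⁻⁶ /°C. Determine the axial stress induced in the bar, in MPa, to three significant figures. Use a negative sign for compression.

Free thermal expansion αLΔT = 17.3e-6 · 7950 · 92.1 = 12.67 mm.
The walls engage after the gap closes; constrained expansion = 12.67 − 7.3 = 5.367 mm.
The walls impose strain ε = −(5.367)/7950 = -6.7509e-04; σ = Eε = 195000 · -6.7509e-04 = -131.6 MPa.

-132 MPa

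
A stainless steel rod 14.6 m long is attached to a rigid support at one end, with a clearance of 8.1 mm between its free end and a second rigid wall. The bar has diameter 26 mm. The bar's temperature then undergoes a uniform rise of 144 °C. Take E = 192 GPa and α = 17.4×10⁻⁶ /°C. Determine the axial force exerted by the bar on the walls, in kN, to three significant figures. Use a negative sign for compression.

Free thermal expansion αLΔT = 17.4e-6 · 14600 · 144 = 36.58 mm.
The walls engage after the gap closes; constrained expansion = 36.58 − 8.1 = 28.48 mm.
The walls impose strain ε = −(28.48)/14600 = -1.9508e-03; σ = Eε = 192000 · -1.9508e-03 = -374.6 MPa.
Wall reaction R = σ·A = -374.6·530.9 = -198900 N = -198.9 kN.

-199 kN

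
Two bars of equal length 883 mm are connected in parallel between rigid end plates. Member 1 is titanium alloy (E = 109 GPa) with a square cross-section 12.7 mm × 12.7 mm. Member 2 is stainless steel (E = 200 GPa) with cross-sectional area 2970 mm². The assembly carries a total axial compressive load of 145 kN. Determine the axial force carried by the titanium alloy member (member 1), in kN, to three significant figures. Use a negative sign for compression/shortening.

A_1 = 161.3 mm².
Equal strain + equilibrium ⇒ each member carries load in proportion to AE: A₁E₁ = 17580000 N, A₂E₂ = 594000000 N, ΣAE = 611600000 N.
F₁ = P·A₁E₁/ΣAE = -145000·17580000/611600000 = -4168 N.

-4.17 kN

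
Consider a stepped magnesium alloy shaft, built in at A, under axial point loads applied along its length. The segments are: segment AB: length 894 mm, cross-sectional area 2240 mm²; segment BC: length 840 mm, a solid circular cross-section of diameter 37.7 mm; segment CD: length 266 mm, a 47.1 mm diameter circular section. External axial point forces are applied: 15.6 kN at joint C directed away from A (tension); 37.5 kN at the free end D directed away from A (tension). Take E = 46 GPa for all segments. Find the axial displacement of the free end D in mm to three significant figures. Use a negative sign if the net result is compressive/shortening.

1.45 mm

Internal axial forces (sectioning from the free end, tension +): N_CD = 37.5 kN, N_BC = 53.1 kN, N_AB = 53.1 kN.
A_BC = 1116 mm².
A_CD = 1742 mm².
δ_AB = 53100·894/(2240·46000) = 0.4607 mm
δ_BC = 53100·840/(1116·46000) = 0.8686 mm
δ_CD = 37500·266/(1742·46000) = 0.1245 mm
δ = Σδ_i = 1.454 mm.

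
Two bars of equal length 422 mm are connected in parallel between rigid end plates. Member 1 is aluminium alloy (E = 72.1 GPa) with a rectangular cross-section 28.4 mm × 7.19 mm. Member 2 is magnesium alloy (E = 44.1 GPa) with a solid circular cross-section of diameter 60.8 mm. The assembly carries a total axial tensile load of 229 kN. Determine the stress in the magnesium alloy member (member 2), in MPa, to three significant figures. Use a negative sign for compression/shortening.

70.7 MPa

A_1 = 204.2 mm².
A_2 = 2903 mm².
Equal strain + equilibrium ⇒ each member carries load in proportion to AE: A₁E₁ = 14720000 N, A₂E₂ = 128000000 N, ΣAE = 142800000 N.
σ₂ = P·E₂/ΣAE = 229000·44100/142800000 = 70.74 MPa.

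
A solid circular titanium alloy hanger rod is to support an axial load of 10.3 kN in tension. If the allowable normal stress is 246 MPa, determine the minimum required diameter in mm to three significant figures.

Required area A ≥ P/σ_allow = 10300/246 = 41.87 mm².
For a solid circular section, d ≥ √(4A/π) = 7.301 mm.

7.30 mm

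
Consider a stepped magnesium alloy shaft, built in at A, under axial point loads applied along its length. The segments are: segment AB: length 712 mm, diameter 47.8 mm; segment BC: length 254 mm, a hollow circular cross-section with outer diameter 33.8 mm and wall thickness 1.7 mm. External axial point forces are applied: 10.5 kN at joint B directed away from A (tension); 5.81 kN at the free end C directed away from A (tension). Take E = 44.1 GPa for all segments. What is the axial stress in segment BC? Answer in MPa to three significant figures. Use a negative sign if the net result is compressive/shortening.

33.9 MPa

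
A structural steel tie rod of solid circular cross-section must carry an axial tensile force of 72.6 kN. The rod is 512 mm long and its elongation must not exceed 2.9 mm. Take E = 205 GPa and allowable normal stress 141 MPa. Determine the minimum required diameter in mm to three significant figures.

25.6 mm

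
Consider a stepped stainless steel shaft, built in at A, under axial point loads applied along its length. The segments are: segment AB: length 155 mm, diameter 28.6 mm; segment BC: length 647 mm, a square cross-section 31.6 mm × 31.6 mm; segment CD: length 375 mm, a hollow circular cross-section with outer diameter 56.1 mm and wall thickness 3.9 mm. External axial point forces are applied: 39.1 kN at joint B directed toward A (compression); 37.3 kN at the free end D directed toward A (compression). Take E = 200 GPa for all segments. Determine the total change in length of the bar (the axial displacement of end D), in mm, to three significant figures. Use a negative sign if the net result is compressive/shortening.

-0.322 mm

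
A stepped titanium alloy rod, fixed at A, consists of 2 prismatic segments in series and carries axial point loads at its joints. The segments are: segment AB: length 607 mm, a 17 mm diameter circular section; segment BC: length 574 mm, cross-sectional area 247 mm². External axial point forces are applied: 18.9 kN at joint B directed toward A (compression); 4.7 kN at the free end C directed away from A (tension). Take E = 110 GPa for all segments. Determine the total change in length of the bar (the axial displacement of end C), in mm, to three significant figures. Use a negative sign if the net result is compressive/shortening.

Internal axial forces (sectioning from the free end, tension +): N_BC = 4.7 kN, N_AB = -14.2 kN.
A_AB = 227 mm².
δ_AB = -14200·607/(227·110000) = -0.3452 mm
δ_BC = 4700·574/(247·110000) = 0.09929 mm
δ = Σδ_i = -0.2459 mm.

-0.246 mm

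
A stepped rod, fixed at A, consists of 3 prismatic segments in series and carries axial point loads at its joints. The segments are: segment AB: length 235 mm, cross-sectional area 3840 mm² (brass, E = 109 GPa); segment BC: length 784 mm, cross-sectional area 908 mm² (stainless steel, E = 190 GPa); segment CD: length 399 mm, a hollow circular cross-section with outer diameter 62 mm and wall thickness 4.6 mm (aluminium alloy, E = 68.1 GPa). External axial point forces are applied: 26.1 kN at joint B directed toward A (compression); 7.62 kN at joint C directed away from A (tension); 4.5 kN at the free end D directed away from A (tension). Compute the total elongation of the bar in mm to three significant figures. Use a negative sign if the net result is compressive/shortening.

0.0790 mm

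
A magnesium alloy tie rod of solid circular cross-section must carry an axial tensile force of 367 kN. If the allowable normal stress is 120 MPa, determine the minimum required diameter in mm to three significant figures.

62.4 mm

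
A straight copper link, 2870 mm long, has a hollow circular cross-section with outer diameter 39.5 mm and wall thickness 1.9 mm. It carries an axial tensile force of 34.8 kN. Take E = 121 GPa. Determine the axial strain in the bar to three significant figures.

0.00128

A = 224.4 mm².
σ = N/A = 155.1 MPa; ε = σ/E = 155.1/121000 = 1.281e-03.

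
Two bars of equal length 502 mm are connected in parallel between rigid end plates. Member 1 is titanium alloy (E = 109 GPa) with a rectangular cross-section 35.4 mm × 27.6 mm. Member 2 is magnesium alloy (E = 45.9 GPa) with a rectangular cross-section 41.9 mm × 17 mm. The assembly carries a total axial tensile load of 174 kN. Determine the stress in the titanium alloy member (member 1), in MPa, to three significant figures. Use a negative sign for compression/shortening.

136 MPa

A_1 = 977 mm².
A_2 = 712.3 mm².
Equal strain + equilibrium ⇒ each member carries load in proportion to AE: A₁E₁ = 106500000 N, A₂E₂ = 32690000 N, ΣAE = 139200000 N.
σ₁ = P·E₁/ΣAE = 174000·109000/139200000 = 136.3 MPa.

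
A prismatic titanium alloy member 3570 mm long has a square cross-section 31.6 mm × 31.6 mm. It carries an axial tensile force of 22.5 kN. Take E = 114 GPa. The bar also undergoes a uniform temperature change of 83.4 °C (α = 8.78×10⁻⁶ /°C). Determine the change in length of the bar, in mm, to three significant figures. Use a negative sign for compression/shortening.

3.32 mm

A = 998.6 mm².
δ_mech = NL/(AE) = 22500·3570/(998.6·114000) = 0.7056 mm.
δ_thermal = αLΔT = 8.78e-6·3570·83.4 = 2.614 mm.
δ = δ_mech + δ_thermal = 3.32 mm.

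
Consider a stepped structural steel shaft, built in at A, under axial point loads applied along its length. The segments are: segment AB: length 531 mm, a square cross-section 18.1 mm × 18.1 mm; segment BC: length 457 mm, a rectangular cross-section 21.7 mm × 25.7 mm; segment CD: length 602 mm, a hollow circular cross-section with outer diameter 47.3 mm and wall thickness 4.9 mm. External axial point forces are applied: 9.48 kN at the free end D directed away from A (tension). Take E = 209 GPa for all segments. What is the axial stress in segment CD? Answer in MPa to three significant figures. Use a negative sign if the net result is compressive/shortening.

Internal axial forces (sectioning from the free end, tension +): N_CD = 9.48 kN, N_BC = 9.48 kN, N_AB = 9.48 kN.
A_CD = 652.7 mm².
σ_CD = N_CD/A_CD = 9480/652.7 = 14.52 MPa.

14.5 MPa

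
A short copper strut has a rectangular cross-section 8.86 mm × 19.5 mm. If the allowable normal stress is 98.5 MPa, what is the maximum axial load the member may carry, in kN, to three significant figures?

17.0 kN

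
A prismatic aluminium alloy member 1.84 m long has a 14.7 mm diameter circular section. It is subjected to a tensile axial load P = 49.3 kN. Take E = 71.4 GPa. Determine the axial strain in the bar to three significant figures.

0.00407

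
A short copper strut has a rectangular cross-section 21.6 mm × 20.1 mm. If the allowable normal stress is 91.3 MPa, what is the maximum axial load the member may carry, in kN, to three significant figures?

A = 434.2 mm².
P_max = σ_allow · A = 91.3 · 434.2 = 39640 N = 39.64 kN.

39.6 kN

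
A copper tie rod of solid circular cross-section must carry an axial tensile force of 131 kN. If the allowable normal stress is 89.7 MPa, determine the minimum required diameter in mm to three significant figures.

43.1 mm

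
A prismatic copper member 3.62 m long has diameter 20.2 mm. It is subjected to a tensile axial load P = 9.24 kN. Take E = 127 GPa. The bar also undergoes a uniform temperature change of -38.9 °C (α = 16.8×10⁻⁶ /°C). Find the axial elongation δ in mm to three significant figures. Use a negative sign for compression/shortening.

A = 320.5 mm².
δ_mech = NL/(AE) = 9240·3620/(320.5·127000) = 0.8218 mm.
δ_thermal = αLΔT = 16.8e-6·3620·-38.9 = -2.366 mm.
δ = δ_mech + δ_thermal = -1.544 mm.

-1.54 mm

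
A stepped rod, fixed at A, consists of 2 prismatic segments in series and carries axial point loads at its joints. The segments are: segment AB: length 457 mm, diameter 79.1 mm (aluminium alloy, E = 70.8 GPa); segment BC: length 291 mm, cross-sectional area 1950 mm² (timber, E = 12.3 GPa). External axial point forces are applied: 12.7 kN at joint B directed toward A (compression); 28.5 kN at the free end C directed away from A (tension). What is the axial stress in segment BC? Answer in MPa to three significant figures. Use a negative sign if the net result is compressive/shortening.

Internal axial forces (sectioning from the free end, tension +): N_BC = 28.5 kN, N_AB = 15.8 kN.
σ_BC = N_BC/A_BC = 28500/1950 = 14.62 MPa.

14.6 MPa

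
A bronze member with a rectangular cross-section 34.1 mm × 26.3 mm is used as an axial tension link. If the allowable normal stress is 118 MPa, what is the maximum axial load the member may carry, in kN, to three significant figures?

106 kN

A = 896.8 mm².
P_max = σ_allow · A = 118 · 896.8 = 105800 N = 105.8 kN.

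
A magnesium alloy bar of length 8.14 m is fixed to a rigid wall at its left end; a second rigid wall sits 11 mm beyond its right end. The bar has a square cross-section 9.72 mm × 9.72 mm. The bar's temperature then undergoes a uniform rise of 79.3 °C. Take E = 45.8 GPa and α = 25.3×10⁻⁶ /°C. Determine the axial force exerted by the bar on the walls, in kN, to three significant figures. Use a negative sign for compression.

-2.83 kN

Free thermal expansion αLΔT = 25.3e-6 · 8140 · 79.3 = 16.33 mm.
The walls engage after the gap closes; constrained expansion = 16.33 − 11 = 5.331 mm.
The walls impose strain ε = −(5.331)/8140 = -6.5494e-04; σ = Eε = 45800 · -6.5494e-04 = -30 MPa.
Wall reaction R = σ·A = -30·94.48 = -2834 N = -2.834 kN.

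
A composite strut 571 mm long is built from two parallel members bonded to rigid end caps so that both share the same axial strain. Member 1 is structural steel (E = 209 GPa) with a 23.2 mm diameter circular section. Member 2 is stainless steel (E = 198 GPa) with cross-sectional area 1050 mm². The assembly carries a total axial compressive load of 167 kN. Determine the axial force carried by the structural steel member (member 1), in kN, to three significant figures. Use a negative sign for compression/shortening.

-49.8 kN

A_1 = 422.7 mm².
Equal strain + equilibrium ⇒ each member carries load in proportion to AE: A₁E₁ = 88350000 N, A₂E₂ = 207900000 N, ΣAE = 296300000 N.
F₁ = P·A₁E₁/ΣAE = -167000·88350000/296300000 = -49800 N.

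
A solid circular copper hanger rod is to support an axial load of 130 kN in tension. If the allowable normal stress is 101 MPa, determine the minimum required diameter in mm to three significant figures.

40.5 mm

Required area A ≥ P/σ_allow = 130000/101 = 1287 mm².
For a solid circular section, d ≥ √(4A/π) = 40.48 mm.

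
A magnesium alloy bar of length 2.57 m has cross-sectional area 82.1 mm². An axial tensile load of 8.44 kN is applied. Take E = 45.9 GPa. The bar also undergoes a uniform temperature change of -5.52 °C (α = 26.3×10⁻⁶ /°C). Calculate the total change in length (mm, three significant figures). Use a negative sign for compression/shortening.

5.38 mm

δ_mech = NL/(AE) = 8440·2570/(82.1·45900) = 5.756 mm.
δ_thermal = αLΔT = 26.3e-6·2570·-5.52 = -0.3731 mm.
δ = δ_mech + δ_thermal = 5.383 mm.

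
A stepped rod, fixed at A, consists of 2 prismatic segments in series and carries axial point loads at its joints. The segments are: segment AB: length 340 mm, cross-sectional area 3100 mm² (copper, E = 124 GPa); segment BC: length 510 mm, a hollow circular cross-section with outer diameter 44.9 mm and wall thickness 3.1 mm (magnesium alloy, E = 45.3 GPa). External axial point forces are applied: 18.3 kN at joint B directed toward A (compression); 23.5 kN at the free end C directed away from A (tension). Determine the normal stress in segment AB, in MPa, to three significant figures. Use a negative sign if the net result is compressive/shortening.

Internal axial forces (sectioning from the free end, tension +): N_BC = 23.5 kN, N_AB = 5.2 kN.
σ_AB = N_AB/A_AB = 5200/3100 = 1.677 MPa.

1.68 MPa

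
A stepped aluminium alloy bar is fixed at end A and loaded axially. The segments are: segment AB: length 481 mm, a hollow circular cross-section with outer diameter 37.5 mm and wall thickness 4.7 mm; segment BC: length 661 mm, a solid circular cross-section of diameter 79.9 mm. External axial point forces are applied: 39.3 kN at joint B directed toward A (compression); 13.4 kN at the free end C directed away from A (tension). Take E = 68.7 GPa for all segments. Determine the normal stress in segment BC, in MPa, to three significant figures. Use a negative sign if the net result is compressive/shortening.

Internal axial forces (sectioning from the free end, tension +): N_BC = 13.4 kN, N_AB = -25.9 kN.
A_BC = 5014 mm².
σ_BC = N_BC/A_BC = 13400/5014 = 2.673 MPa.

2.67 MPa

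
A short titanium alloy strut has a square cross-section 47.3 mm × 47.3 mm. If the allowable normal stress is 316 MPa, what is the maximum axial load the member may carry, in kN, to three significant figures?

A = 2237 mm².
P_max = σ_allow · A = 316 · 2237 = 707000 N = 707 kN.

707 kN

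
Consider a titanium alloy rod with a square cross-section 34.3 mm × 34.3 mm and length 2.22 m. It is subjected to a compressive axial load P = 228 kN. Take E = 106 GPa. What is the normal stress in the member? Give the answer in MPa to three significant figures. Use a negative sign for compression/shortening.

A = 1176 mm².
σ = N/A = -228000/1176 = -193.8 MPa.

-194 MPa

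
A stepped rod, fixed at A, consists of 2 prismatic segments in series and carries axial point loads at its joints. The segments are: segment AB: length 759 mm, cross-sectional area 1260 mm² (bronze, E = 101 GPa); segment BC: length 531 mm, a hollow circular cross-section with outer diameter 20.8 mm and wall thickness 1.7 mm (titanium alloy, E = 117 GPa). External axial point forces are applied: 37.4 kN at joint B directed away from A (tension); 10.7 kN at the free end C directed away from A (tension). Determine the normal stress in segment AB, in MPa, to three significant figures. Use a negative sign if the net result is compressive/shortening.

Internal axial forces (sectioning from the free end, tension +): N_BC = 10.7 kN, N_AB = 48.1 kN.
σ_AB = N_AB/A_AB = 48100/1260 = 38.17 MPa.

38.2 MPa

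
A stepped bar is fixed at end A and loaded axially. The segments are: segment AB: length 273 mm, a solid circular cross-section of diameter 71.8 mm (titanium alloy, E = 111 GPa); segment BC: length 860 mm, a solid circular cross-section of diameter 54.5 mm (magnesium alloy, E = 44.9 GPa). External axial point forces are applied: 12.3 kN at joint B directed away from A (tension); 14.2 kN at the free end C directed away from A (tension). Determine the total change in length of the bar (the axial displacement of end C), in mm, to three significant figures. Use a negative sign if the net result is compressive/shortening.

Internal axial forces (sectioning from the free end, tension +): N_BC = 14.2 kN, N_AB = 26.5 kN.
A_AB = 4049 mm².
A_BC = 2333 mm².
δ_AB = 26500·273/(4049·111000) = 0.0161 mm
δ_BC = 14200·860/(2333·44900) = 0.1166 mm
δ = Σδ_i = 0.1327 mm.

0.133 mm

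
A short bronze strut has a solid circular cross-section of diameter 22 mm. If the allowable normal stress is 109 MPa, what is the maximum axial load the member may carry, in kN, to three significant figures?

A = 380.1 mm².
P_max = σ_allow · A = 109 · 380.1 = 41430 N = 41.43 kN.

41.4 kN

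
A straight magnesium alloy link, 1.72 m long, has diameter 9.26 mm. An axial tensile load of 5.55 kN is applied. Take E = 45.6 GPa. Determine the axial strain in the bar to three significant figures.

A = 67.35 mm².
σ = N/A = 82.41 MPa; ε = σ/E = 82.41/45600 = 1.807e-03.

0.00181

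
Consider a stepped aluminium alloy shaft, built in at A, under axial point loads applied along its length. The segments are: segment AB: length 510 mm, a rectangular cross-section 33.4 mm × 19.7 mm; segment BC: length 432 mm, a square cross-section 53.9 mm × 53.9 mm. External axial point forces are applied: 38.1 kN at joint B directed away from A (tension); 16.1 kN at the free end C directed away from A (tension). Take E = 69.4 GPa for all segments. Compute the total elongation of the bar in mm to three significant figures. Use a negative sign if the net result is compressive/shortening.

0.640 mm

Internal axial forces (sectioning from the free end, tension +): N_BC = 16.1 kN, N_AB = 54.2 kN.
A_AB = 658 mm².
A_BC = 2905 mm².
δ_AB = 54200·510/(658·69400) = 0.6053 mm
δ_BC = 16100·432/(2905·69400) = 0.0345 mm
δ = Σδ_i = 0.6398 mm.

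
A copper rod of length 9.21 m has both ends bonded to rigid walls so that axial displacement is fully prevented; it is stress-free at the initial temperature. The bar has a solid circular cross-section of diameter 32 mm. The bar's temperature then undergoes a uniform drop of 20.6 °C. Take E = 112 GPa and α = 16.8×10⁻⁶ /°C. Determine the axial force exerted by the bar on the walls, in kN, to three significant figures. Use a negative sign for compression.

Free thermal expansion αLΔT = 16.8e-6 · 9210 · -20.6 = -3.187 mm.
The walls impose strain ε = −(-3.187)/9210 = 3.4608e-04; σ = Eε = 112000 · 3.4608e-04 = 38.76 MPa.
Wall reaction R = σ·A = 38.76·804.2 = 31170 N = 31.17 kN.

31.2 kN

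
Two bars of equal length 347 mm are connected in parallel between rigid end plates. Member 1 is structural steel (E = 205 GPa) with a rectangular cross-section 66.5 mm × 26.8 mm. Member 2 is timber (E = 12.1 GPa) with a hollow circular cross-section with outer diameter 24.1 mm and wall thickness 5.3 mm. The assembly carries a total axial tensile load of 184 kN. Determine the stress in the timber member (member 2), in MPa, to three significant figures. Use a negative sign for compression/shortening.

6.03 MPa

A_1 = 1782 mm².
A_2 = 313 mm².
Equal strain + equilibrium ⇒ each member carries load in proportion to AE: A₁E₁ = 365400000 N, A₂E₂ = 3788000 N, ΣAE = 369100000 N.
σ₂ = P·E₂/ΣAE = 184000·12100/369100000 = 6.031 MPa.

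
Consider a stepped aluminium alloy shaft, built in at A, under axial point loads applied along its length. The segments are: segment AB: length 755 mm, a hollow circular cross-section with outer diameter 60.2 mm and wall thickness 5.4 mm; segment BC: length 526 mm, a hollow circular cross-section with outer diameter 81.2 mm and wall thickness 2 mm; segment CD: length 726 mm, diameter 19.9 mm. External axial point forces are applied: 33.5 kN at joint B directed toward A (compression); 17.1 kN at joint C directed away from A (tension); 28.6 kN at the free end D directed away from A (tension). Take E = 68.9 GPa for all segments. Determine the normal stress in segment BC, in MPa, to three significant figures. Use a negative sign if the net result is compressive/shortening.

91.8 MPa

Internal axial forces (sectioning from the free end, tension +): N_CD = 28.6 kN, N_BC = 45.7 kN, N_AB = 12.2 kN.
A_BC = 497.6 mm².
σ_BC = N_BC/A_BC = 45700/497.6 = 91.84 MPa.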